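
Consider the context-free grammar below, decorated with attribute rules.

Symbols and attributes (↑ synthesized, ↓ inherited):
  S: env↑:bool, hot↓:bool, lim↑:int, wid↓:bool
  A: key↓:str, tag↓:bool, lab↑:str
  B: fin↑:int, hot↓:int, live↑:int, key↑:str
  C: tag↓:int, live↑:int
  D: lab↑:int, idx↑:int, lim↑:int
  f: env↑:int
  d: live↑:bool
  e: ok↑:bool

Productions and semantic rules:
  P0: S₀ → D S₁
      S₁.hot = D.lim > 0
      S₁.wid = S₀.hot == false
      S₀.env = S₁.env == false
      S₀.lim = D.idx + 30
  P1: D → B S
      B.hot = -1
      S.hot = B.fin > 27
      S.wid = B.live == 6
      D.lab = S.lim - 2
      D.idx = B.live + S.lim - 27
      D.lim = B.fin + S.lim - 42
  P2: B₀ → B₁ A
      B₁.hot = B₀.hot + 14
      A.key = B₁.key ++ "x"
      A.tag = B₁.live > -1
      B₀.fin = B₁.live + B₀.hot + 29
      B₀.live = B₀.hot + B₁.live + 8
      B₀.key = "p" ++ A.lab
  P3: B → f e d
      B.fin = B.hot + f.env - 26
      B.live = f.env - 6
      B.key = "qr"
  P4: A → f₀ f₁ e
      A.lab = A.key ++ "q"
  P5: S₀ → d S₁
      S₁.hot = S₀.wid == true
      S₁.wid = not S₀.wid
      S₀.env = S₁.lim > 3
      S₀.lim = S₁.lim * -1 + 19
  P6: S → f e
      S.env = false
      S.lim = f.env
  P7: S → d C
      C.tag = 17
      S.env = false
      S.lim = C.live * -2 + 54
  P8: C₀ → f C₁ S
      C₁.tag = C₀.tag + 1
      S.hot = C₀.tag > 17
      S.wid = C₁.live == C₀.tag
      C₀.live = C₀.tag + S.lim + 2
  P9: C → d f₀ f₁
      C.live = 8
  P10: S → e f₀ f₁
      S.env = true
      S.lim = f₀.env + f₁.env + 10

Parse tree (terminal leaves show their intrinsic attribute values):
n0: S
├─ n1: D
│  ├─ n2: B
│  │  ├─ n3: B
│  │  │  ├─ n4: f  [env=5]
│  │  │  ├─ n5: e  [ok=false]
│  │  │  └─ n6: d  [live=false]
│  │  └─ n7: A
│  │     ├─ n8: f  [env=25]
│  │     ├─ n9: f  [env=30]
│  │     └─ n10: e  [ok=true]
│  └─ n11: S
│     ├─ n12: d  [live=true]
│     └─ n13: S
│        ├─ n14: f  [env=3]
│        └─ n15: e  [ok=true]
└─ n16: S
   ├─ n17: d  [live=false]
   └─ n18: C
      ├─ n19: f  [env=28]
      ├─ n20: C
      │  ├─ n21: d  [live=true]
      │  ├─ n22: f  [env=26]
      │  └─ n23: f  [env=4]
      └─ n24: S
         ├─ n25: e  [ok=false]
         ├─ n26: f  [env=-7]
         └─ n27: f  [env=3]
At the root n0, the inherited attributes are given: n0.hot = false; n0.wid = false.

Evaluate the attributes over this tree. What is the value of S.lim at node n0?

25

1. n0.hot = false  [given at root]
2. n0.wid = false  [given at root]
3. n2.hot = -1  [-1]
4. n3.hot = 13  [B₀.hot + 14]
5. n4.env = 5  [terminal]
6. n5.ok = false  [terminal]
7. n6.live = false  [terminal]
8. n3.fin = -8  [B.hot + f.env - 26]
9. n3.live = -1  [f.env - 6]
10. n3.key = "qr"  ["qr"]
11. n7.key = "qrx"  [B₁.key ++ "x"]
12. n7.tag = false  [B₁.live > -1]
13. n8.env = 25  [terminal]
14. n9.env = 30  [terminal]
15. n10.ok = true  [terminal]
16. n7.lab = "qrxq"  [A.key ++ "q"]
17. n2.fin = 27  [B₁.live + B₀.hot + 29]
18. n2.live = 6  [B₀.hot + B₁.live + 8]
19. n2.key = "pqrxq"  ["p" ++ A.lab]
20. n11.hot = false  [B.fin > 27]
21. n11.wid = true  [B.live == 6]
22. n12.live = true  [terminal]
23. n13.hot = true  [S₀.wid == true]
24. n13.wid = false  [not S₀.wid]
25. n14.env = 3  [terminal]
26. n15.ok = true  [terminal]
27. n13.env = false  [false]
28. n13.lim = 3  [f.env]
29. n11.env = false  [S₁.lim > 3]
30. n11.lim = 16  [S₁.lim * -1 + 19]
31. n1.lab = 14  [S.lim - 2]
32. n1.idx = -5  [B.live + S.lim - 27]
33. n1.lim = 1  [B.fin + S.lim - 42]
34. n16.hot = true  [D.lim > 0]
35. n16.wid = true  [S₀.hot == false]
36. n17.live = false  [terminal]
37. n18.tag = 17  [17]
38. n19.env = 28  [terminal]
39. n20.tag = 18  [C₀.tag + 1]
40. n21.live = true  [terminal]
41. n22.env = 26  [terminal]
42. n23.env = 4  [terminal]
43. n20.live = 8  [8]
44. n24.hot = false  [C₀.tag > 17]
45. n24.wid = false  [C₁.live == C₀.tag]
46. n25.ok = false  [terminal]
47. n26.env = -7  [terminal]
48. n27.env = 3  [terminal]
49. n24.env = true  [true]
50. n24.lim = 6  [f₀.env + f₁.env + 10]
51. n18.live = 25  [C₀.tag + S.lim + 2]
52. n16.env = false  [false]
53. n16.lim = 4  [C.live * -2 + 54]
54. n0.env = true  [S₁.env == false]
55. n0.lim = 25  [D.idx + 30]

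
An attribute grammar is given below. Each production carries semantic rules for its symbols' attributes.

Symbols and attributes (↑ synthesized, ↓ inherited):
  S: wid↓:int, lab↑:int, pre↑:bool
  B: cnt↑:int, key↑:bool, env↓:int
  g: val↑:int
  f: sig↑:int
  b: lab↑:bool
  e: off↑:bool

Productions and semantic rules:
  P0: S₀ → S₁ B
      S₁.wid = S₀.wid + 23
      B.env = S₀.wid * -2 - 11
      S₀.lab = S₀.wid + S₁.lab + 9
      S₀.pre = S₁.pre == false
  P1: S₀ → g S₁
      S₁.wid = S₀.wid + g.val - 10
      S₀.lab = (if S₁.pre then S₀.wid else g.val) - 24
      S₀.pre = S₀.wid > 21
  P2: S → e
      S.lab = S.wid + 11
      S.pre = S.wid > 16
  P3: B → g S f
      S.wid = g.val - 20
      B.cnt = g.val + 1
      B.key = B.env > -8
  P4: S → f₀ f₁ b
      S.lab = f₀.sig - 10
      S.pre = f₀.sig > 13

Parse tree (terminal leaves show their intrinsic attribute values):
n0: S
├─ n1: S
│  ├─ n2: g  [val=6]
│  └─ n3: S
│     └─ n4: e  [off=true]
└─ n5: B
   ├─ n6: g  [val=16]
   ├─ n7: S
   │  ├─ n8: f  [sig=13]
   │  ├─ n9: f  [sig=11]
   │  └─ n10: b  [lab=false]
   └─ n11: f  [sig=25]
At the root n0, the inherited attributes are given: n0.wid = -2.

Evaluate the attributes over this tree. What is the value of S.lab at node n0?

1. n0.wid = -2  [given at root]
2. n1.wid = 21  [S₀.wid + 23]
3. n2.val = 6  [terminal]
4. n3.wid = 17  [S₀.wid + g.val - 10]
5. n4.off = true  [terminal]
6. n3.lab = 28  [S.wid + 11]
7. n3.pre = true  [S.wid > 16]
8. n1.lab = -3  [(if S₁.pre then S₀.wid else g.val) - 24]
9. n1.pre = false  [S₀.wid > 21]
10. n5.env = -7  [S₀.wid * -2 - 11]
11. n6.val = 16  [terminal]
12. n7.wid = -4  [g.val - 20]
13. n8.sig = 13  [terminal]
14. n9.sig = 11  [terminal]
15. n10.lab = false  [terminal]
16. n7.lab = 3  [f₀.sig - 10]
17. n7.pre = false  [f₀.sig > 13]
18. n11.sig = 25  [terminal]
19. n5.cnt = 17  [g.val + 1]
20. n5.key = true  [B.env > -8]
21. n0.lab = 4  [S₀.wid + S₁.lab + 9]
22. n0.pre = true  [S₁.pre == false]

4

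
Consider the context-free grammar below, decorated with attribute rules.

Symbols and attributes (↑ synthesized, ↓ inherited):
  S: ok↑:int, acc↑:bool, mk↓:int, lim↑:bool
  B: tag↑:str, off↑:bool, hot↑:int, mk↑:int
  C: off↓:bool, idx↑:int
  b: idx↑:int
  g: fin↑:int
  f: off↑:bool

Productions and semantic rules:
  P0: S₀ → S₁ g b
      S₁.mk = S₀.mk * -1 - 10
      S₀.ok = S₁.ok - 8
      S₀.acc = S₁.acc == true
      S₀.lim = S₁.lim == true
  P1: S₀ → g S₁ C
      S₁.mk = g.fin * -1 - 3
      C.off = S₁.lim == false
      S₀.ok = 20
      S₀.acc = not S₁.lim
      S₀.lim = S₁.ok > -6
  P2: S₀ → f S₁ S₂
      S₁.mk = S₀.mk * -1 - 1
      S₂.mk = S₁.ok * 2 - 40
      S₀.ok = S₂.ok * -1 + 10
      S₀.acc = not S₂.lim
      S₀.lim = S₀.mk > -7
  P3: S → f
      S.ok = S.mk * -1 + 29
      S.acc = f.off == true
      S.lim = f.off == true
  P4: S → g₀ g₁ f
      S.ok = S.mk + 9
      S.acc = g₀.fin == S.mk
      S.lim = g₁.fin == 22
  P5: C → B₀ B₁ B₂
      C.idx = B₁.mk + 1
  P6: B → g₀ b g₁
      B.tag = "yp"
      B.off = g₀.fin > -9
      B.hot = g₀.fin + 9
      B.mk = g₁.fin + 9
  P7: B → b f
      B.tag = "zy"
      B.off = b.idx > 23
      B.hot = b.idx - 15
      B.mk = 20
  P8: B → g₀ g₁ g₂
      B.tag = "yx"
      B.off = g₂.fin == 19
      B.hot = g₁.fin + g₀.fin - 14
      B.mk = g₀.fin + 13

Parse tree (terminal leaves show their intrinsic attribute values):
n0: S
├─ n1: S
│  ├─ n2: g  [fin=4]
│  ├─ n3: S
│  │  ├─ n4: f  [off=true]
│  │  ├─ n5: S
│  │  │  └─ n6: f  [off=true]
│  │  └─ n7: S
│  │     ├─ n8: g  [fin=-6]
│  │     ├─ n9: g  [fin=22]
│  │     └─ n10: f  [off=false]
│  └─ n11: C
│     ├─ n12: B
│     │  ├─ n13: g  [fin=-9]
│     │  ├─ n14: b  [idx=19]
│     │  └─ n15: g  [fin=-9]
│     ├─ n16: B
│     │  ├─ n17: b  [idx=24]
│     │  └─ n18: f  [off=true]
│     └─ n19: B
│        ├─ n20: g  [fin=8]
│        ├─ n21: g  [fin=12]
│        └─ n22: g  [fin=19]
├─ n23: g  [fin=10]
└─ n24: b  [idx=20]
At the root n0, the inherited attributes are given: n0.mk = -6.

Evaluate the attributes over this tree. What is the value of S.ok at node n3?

1. n0.mk = -6  [given at root]
2. n1.mk = -4  [S₀.mk * -1 - 10]
3. n2.fin = 4  [terminal]
4. n3.mk = -7  [g.fin * -1 - 3]
5. n4.off = true  [terminal]
6. n5.mk = 6  [S₀.mk * -1 - 1]
7. n6.off = true  [terminal]
8. n5.ok = 23  [S.mk * -1 + 29]
9. n5.acc = true  [f.off == true]
10. n5.lim = true  [f.off == true]
11. n7.mk = 6  [S₁.ok * 2 - 40]
12. n8.fin = -6  [terminal]
13. n9.fin = 22  [terminal]
14. n10.off = false  [terminal]
15. n7.ok = 15  [S.mk + 9]
16. n7.acc = false  [g₀.fin == S.mk]
17. n7.lim = true  [g₁.fin == 22]
18. n3.ok = -5  [S₂.ok * -1 + 10]
19. n3.acc = false  [not S₂.lim]
20. n3.lim = false  [S₀.mk > -7]
21. n11.off = true  [S₁.lim == false]
22. n13.fin = -9  [terminal]
23. n14.idx = 19  [terminal]
24. n15.fin = -9  [terminal]
25. n12.tag = "yp"  ["yp"]
26. n12.off = false  [g₀.fin > -9]
27. n12.hot = 0  [g₀.fin + 9]
28. n12.mk = 0  [g₁.fin + 9]
29. n17.idx = 24  [terminal]
30. n18.off = true  [terminal]
31. n16.tag = "zy"  ["zy"]
32. n16.off = true  [b.idx > 23]
33. n16.hot = 9  [b.idx - 15]
34. n16.mk = 20  [20]
35. n20.fin = 8  [terminal]
36. n21.fin = 12  [terminal]
37. n22.fin = 19  [terminal]
38. n19.tag = "yx"  ["yx"]
39. n19.off = true  [g₂.fin == 19]
40. n19.hot = 6  [g₁.fin + g₀.fin - 14]
41. n19.mk = 21  [g₀.fin + 13]
42. n11.idx = 21  [B₁.mk + 1]
43. n1.ok = 20  [20]
44. n1.acc = true  [not S₁.lim]
45. n1.lim = true  [S₁.ok > -6]
46. n23.fin = 10  [terminal]
47. n24.idx = 20  [terminal]
48. n0.ok = 12  [S₁.ok - 8]
49. n0.acc = true  [S₁.acc == true]
50. n0.lim = true  [S₁.lim == true]

-5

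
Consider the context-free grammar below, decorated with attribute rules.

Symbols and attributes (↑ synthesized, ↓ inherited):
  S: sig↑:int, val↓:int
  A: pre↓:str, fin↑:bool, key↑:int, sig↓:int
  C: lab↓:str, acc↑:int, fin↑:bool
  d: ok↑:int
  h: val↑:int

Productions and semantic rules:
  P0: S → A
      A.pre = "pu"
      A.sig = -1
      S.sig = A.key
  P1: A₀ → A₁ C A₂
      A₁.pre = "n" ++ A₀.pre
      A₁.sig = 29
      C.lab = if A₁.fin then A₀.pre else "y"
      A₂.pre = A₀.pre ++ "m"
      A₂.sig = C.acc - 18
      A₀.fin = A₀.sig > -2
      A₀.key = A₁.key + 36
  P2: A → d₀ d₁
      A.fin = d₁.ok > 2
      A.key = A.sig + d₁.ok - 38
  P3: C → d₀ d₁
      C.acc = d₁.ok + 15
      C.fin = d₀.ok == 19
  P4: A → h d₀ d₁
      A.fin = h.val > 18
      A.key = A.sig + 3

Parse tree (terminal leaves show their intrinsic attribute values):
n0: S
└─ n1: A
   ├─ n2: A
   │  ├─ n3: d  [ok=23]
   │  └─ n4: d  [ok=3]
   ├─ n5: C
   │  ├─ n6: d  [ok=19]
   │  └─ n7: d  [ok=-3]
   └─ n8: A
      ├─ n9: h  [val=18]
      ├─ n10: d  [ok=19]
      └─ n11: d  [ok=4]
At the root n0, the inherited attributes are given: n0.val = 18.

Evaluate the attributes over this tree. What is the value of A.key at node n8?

-3

1. n0.val = 18  [given at root]
2. n1.pre = "pu"  ["pu"]
3. n1.sig = -1  [-1]
4. n2.pre = "npu"  ["n" ++ A₀.pre]
5. n2.sig = 29  [29]
6. n3.ok = 23  [terminal]
7. n4.ok = 3  [terminal]
8. n2.fin = true  [d₁.ok > 2]
9. n2.key = -6  [A.sig + d₁.ok - 38]
10. n5.lab = "pu"  [if A₁.fin then A₀.pre else "y"]
11. n6.ok = 19  [terminal]
12. n7.ok = -3  [terminal]
13. n5.acc = 12  [d₁.ok + 15]
14. n5.fin = true  [d₀.ok == 19]
15. n8.pre = "pum"  [A₀.pre ++ "m"]
16. n8.sig = -6  [C.acc - 18]
17. n9.val = 18  [terminal]
18. n10.ok = 19  [terminal]
19. n11.ok = 4  [terminal]
20. n8.fin = false  [h.val > 18]
21. n8.key = -3  [A.sig + 3]
22. n1.fin = true  [A₀.sig > -2]
23. n1.key = 30  [A₁.key + 36]
24. n0.sig = 30  [A.key]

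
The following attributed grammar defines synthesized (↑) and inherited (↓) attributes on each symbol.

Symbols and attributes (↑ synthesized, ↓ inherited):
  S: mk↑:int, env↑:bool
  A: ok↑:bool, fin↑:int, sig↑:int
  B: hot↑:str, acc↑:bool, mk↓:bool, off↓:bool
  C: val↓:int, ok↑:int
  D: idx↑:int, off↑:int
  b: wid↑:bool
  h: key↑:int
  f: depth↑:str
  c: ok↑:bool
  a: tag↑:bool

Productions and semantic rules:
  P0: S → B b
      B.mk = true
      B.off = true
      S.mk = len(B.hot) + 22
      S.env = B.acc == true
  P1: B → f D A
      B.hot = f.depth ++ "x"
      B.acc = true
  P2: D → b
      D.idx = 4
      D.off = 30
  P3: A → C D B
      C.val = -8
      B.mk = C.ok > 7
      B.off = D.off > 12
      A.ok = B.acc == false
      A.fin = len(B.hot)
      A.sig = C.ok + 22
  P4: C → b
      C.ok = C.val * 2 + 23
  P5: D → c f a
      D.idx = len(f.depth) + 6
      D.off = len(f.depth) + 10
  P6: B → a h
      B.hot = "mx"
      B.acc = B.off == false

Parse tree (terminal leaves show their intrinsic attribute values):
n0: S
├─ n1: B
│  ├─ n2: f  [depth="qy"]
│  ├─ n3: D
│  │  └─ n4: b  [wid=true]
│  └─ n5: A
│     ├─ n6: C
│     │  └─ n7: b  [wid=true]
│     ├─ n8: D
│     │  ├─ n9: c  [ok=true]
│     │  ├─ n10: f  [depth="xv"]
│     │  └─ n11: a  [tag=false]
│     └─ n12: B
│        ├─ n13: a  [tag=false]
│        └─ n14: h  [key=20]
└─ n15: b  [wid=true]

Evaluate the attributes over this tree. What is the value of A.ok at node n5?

false

1. n1.mk = true  [true]
2. n1.off = true  [true]
3. n2.depth = "qy"  [terminal]
4. n4.wid = true  [terminal]
5. n3.idx = 4  [4]
6. n3.off = 30  [30]
7. n6.val = -8  [-8]
8. n7.wid = true  [terminal]
9. n6.ok = 7  [C.val * 2 + 23]
10. n9.ok = true  [terminal]
11. n10.depth = "xv"  [terminal]
12. n11.tag = false  [terminal]
13. n8.idx = 8  [len(f.depth) + 6]
14. n8.off = 12  [len(f.depth) + 10]
15. n12.mk = false  [C.ok > 7]
16. n12.off = false  [D.off > 12]
17. n13.tag = false  [terminal]
18. n14.key = 20  [terminal]
19. n12.hot = "mx"  ["mx"]
20. n12.acc = true  [B.off == false]
21. n5.ok = false  [B.acc == false]
22. n5.fin = 2  [len(B.hot)]
23. n5.sig = 29  [C.ok + 22]
24. n1.hot = "qyx"  [f.depth ++ "x"]
25. n1.acc = true  [true]
26. n15.wid = true  [terminal]
27. n0.mk = 25  [len(B.hot) + 22]
28. n0.env = true  [B.acc == true]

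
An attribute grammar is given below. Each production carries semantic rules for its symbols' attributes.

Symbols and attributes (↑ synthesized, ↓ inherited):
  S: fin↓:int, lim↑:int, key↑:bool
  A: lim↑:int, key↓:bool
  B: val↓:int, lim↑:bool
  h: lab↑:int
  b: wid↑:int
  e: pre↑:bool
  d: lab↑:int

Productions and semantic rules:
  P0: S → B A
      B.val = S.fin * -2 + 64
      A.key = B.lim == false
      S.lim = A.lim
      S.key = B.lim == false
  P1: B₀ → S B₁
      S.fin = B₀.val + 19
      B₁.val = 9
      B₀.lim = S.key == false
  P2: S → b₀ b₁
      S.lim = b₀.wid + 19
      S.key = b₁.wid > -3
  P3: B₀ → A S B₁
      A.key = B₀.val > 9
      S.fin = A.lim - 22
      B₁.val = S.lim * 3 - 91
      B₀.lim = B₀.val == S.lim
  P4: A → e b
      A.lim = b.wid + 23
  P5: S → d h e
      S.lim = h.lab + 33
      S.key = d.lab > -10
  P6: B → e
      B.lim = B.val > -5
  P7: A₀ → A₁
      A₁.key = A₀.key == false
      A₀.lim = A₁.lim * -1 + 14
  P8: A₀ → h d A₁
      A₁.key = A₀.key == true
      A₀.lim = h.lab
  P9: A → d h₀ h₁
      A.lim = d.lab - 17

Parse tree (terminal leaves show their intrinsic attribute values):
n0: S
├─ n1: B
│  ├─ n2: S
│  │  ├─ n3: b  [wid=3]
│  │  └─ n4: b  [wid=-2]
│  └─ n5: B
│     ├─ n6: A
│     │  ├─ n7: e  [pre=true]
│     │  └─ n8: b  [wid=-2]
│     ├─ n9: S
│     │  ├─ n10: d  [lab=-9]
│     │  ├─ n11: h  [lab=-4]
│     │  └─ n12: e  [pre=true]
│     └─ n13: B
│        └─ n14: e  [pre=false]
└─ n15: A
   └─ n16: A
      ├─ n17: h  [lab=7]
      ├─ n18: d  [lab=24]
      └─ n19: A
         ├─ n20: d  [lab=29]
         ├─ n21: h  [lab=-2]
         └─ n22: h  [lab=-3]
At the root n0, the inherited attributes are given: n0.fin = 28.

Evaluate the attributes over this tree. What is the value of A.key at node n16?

false

1. n0.fin = 28  [given at root]
2. n1.val = 8  [S.fin * -2 + 64]
3. n2.fin = 27  [B₀.val + 19]
4. n3.wid = 3  [terminal]
5. n4.wid = -2  [terminal]
6. n2.lim = 22  [b₀.wid + 19]
7. n2.key = true  [b₁.wid > -3]
8. n5.val = 9  [9]
9. n6.key = false  [B₀.val > 9]
10. n7.pre = true  [terminal]
11. n8.wid = -2  [terminal]
12. n6.lim = 21  [b.wid + 23]
13. n9.fin = -1  [A.lim - 22]
14. n10.lab = -9  [terminal]
15. n11.lab = -4  [terminal]
16. n12.pre = true  [terminal]
17. n9.lim = 29  [h.lab + 33]
18. n9.key = true  [d.lab > -10]
19. n13.val = -4  [S.lim * 3 - 91]
20. n14.pre = false  [terminal]
21. n13.lim = true  [B.val > -5]
22. n5.lim = false  [B₀.val == S.lim]
23. n1.lim = false  [S.key == false]
24. n15.key = true  [B.lim == false]
25. n16.key = false  [A₀.key == false]
26. n17.lab = 7  [terminal]
27. n18.lab = 24  [terminal]
28. n19.key = false  [A₀.key == true]
29. n20.lab = 29  [terminal]
30. n21.lab = -2  [terminal]
31. n22.lab = -3  [terminal]
32. n19.lim = 12  [d.lab - 17]
33. n16.lim = 7  [h.lab]
34. n15.lim = 7  [A₁.lim * -1 + 14]
35. n0.lim = 7  [A.lim]
36. n0.key = true  [B.lim == false]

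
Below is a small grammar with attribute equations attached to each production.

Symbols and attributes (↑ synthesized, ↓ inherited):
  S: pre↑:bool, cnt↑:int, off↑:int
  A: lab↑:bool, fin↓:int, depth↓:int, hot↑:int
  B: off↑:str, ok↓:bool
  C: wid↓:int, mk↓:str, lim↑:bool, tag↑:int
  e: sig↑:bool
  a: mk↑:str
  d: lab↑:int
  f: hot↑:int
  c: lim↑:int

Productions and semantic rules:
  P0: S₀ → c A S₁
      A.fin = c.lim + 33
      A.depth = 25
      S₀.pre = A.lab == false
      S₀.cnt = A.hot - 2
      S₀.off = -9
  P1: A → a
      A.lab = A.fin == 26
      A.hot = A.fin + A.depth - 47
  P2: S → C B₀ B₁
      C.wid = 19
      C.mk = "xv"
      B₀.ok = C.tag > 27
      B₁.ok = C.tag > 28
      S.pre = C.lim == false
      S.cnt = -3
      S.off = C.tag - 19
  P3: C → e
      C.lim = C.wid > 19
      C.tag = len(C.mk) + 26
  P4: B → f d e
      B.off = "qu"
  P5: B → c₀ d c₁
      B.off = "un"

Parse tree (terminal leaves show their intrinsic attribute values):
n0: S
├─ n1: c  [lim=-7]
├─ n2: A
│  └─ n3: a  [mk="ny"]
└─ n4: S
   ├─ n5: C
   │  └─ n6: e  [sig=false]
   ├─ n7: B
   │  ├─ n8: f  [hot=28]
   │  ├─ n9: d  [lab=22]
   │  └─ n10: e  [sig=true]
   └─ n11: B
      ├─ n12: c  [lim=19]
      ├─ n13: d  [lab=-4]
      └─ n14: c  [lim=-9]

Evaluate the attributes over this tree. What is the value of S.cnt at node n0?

2

1. n1.lim = -7  [terminal]
2. n2.fin = 26  [c.lim + 33]
3. n2.depth = 25  [25]
4. n3.mk = "ny"  [terminal]
5. n2.lab = true  [A.fin == 26]
6. n2.hot = 4  [A.fin + A.depth - 47]
7. n5.wid = 19  [19]
8. n5.mk = "xv"  ["xv"]
9. n6.sig = false  [terminal]
10. n5.lim = false  [C.wid > 19]
11. n5.tag = 28  [len(C.mk) + 26]
12. n7.ok = true  [C.tag > 27]
13. n8.hot = 28  [terminal]
14. n9.lab = 22  [terminal]
15. n10.sig = true  [terminal]
16. n7.off = "qu"  ["qu"]
17. n11.ok = false  [C.tag > 28]
18. n12.lim = 19  [terminal]
19. n13.lab = -4  [terminal]
20. n14.lim = -9  [terminal]
21. n11.off = "un"  ["un"]
22. n4.pre = true  [C.lim == false]
23. n4.cnt = -3  [-3]
24. n4.off = 9  [C.tag - 19]
25. n0.pre = false  [A.lab == false]
26. n0.cnt = 2  [A.hot - 2]
27. n0.off = -9  [-9]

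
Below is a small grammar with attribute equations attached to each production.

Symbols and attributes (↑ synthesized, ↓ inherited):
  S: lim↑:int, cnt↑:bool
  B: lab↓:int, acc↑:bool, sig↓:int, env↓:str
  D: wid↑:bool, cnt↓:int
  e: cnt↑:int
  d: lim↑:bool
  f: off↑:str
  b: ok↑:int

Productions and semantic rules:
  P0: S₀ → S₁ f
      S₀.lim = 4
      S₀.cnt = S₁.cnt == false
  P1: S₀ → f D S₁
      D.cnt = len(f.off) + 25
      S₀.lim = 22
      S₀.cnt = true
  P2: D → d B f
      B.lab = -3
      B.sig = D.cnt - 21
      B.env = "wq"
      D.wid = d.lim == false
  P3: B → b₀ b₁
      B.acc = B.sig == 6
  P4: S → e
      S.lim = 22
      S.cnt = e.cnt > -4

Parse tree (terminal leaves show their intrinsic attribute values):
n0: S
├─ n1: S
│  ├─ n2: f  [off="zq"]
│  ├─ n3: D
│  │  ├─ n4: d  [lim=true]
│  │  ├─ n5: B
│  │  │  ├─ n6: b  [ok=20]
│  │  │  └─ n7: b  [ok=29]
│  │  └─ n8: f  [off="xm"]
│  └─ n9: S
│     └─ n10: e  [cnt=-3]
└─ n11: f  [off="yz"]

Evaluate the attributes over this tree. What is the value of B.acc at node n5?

true

1. n2.off = "zq"  [terminal]
2. n3.cnt = 27  [len(f.off) + 25]
3. n4.lim = true  [terminal]
4. n5.lab = -3  [-3]
5. n5.sig = 6  [D.cnt - 21]
6. n5.env = "wq"  ["wq"]
7. n6.ok = 20  [terminal]
8. n7.ok = 29  [terminal]
9. n5.acc = true  [B.sig == 6]
10. n8.off = "xm"  [terminal]
11. n3.wid = false  [d.lim == false]
12. n10.cnt = -3  [terminal]
13. n9.lim = 22  [22]
14. n9.cnt = true  [e.cnt > -4]
15. n1.lim = 22  [22]
16. n1.cnt = true  [true]
17. n11.off = "yz"  [terminal]
18. n0.lim = 4  [4]
19. n0.cnt = false  [S₁.cnt == false]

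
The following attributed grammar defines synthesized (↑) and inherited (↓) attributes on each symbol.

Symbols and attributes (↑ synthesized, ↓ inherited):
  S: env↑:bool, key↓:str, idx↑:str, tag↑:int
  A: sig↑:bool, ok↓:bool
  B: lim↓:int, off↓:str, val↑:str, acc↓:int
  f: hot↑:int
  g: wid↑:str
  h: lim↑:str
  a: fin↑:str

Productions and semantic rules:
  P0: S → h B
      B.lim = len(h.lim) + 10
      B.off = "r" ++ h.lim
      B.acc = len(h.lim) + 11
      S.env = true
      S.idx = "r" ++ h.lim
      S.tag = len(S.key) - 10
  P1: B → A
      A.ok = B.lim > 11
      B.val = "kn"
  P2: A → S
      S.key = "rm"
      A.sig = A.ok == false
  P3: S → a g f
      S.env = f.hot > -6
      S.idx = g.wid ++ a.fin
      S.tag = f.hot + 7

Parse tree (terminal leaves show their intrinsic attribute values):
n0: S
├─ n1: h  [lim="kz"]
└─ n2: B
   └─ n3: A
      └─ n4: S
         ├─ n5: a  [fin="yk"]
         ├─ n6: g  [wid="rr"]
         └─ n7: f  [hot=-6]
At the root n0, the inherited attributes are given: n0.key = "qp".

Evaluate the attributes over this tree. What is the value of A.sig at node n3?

false

1. n0.key = "qp"  [given at root]
2. n1.lim = "kz"  [terminal]
3. n2.lim = 12  [len(h.lim) + 10]
4. n2.off = "rkz"  ["r" ++ h.lim]
5. n2.acc = 13  [len(h.lim) + 11]
6. n3.ok = true  [B.lim > 11]
7. n4.key = "rm"  ["rm"]
8. n5.fin = "yk"  [terminal]
9. n6.wid = "rr"  [terminal]
10. n7.hot = -6  [terminal]
11. n4.env = false  [f.hot > -6]
12. n4.idx = "rryk"  [g.wid ++ a.fin]
13. n4.tag = 1  [f.hot + 7]
14. n3.sig = false  [A.ok == false]
15. n2.val = "kn"  ["kn"]
16. n0.env = true  [true]
17. n0.idx = "rkz"  ["r" ++ h.lim]
18. n0.tag = -8  [len(S.key) - 10]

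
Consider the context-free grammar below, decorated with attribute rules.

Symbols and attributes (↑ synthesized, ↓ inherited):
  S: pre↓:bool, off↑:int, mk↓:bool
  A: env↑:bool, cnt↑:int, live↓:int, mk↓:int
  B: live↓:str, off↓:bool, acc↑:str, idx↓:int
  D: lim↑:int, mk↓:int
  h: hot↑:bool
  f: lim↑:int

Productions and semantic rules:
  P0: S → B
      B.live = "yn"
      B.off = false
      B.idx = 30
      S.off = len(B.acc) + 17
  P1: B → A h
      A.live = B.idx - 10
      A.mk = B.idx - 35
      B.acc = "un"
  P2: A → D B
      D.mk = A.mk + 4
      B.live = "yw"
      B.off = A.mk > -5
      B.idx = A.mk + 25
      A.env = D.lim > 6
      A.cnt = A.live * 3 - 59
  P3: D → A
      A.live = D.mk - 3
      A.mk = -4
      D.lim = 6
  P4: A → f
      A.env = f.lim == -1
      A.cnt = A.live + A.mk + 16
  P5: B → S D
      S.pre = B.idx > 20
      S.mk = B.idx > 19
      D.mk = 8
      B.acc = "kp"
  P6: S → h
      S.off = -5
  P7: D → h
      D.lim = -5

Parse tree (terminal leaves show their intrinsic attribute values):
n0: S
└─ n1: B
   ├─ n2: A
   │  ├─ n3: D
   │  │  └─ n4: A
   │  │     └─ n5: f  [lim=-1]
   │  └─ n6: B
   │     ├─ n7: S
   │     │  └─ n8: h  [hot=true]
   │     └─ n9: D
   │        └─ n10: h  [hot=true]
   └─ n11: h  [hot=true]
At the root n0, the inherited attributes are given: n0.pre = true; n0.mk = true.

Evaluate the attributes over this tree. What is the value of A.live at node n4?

-4

1. n0.pre = true  [given at root]
2. n0.mk = true  [given at root]
3. n1.live = "yn"  ["yn"]
4. n1.off = false  [false]
5. n1.idx = 30  [30]
6. n2.live = 20  [B.idx - 10]
7. n2.mk = -5  [B.idx - 35]
8. n3.mk = -1  [A.mk + 4]
9. n4.live = -4  [D.mk - 3]
10. n4.mk = -4  [-4]
11. n5.lim = -1  [terminal]
12. n4.env = true  [f.lim == -1]
13. n4.cnt = 8  [A.live + A.mk + 16]
14. n3.lim = 6  [6]
15. n6.live = "yw"  ["yw"]
16. n6.off = false  [A.mk > -5]
17. n6.idx = 20  [A.mk + 25]
18. n7.pre = false  [B.idx > 20]
19. n7.mk = true  [B.idx > 19]
20. n8.hot = true  [terminal]
21. n7.off = -5  [-5]
22. n9.mk = 8  [8]
23. n10.hot = true  [terminal]
24. n9.lim = -5  [-5]
25. n6.acc = "kp"  ["kp"]
26. n2.env = false  [D.lim > 6]
27. n2.cnt = 1  [A.live * 3 - 59]
28. n11.hot = true  [terminal]
29. n1.acc = "un"  ["un"]
30. n0.off = 19  [len(B.acc) + 17]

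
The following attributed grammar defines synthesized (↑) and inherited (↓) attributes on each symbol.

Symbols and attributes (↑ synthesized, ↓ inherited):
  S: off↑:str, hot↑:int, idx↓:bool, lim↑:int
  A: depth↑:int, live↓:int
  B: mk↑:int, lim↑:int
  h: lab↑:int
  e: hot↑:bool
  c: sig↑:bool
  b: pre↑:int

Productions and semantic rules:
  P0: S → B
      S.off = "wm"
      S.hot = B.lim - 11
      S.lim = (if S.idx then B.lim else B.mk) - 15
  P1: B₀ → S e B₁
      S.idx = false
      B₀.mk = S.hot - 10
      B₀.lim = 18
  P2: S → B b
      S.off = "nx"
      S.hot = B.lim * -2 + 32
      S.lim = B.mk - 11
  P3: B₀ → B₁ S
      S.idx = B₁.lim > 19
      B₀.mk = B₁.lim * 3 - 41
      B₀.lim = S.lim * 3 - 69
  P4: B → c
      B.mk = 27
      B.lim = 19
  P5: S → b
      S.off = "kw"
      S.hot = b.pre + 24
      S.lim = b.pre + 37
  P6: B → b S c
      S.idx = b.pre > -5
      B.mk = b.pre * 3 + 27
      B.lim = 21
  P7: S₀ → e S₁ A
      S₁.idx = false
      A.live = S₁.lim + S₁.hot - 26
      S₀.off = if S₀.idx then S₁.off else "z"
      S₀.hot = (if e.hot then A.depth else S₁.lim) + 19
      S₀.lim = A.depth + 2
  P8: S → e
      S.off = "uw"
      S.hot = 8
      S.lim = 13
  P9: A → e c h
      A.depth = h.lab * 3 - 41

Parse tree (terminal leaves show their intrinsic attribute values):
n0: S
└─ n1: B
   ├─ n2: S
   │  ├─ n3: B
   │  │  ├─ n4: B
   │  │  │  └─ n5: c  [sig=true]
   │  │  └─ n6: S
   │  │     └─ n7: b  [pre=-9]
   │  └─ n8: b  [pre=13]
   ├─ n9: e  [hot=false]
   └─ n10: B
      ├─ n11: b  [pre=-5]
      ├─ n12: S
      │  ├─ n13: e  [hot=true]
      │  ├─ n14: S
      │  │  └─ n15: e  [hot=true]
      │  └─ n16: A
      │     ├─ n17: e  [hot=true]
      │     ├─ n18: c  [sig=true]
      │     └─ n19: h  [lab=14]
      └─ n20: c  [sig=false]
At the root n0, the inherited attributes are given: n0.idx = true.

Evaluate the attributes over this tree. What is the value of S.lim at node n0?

1. n0.idx = true  [given at root]
2. n2.idx = false  [false]
3. n5.sig = true  [terminal]
4. n4.mk = 27  [27]
5. n4.lim = 19  [19]
6. n6.idx = false  [B₁.lim > 19]
7. n7.pre = -9  [terminal]
8. n6.off = "kw"  ["kw"]
9. n6.hot = 15  [b.pre + 24]
10. n6.lim = 28  [b.pre + 37]
11. n3.mk = 16  [B₁.lim * 3 - 41]
12. n3.lim = 15  [S.lim * 3 - 69]
13. n8.pre = 13  [terminal]
14. n2.off = "nx"  ["nx"]
15. n2.hot = 2  [B.lim * -2 + 32]
16. n2.lim = 5  [B.mk - 11]
17. n9.hot = false  [terminal]
18. n11.pre = -5  [terminal]
19. n12.idx = false  [b.pre > -5]
20. n13.hot = true  [terminal]
21. n14.idx = false  [false]
22. n15.hot = true  [terminal]
23. n14.off = "uw"  ["uw"]
24. n14.hot = 8  [8]
25. n14.lim = 13  [13]
26. n16.live = -5  [S₁.lim + S₁.hot - 26]
27. n17.hot = true  [terminal]
28. n18.sig = true  [terminal]
29. n19.lab = 14  [terminal]
30. n16.depth = 1  [h.lab * 3 - 41]
31. n12.off = "z"  [if S₀.idx then S₁.off else "z"]
32. n12.hot = 20  [(if e.hot then A.depth else S₁.lim) + 19]
33. n12.lim = 3  [A.depth + 2]
34. n20.sig = false  [terminal]
35. n10.mk = 12  [b.pre * 3 + 27]
36. n10.lim = 21  [21]
37. n1.mk = -8  [S.hot - 10]
38. n1.lim = 18  [18]
39. n0.off = "wm"  ["wm"]
40. n0.hot = 7  [B.lim - 11]
41. n0.lim = 3  [(if S.idx then B.lim else B.mk) - 15]

3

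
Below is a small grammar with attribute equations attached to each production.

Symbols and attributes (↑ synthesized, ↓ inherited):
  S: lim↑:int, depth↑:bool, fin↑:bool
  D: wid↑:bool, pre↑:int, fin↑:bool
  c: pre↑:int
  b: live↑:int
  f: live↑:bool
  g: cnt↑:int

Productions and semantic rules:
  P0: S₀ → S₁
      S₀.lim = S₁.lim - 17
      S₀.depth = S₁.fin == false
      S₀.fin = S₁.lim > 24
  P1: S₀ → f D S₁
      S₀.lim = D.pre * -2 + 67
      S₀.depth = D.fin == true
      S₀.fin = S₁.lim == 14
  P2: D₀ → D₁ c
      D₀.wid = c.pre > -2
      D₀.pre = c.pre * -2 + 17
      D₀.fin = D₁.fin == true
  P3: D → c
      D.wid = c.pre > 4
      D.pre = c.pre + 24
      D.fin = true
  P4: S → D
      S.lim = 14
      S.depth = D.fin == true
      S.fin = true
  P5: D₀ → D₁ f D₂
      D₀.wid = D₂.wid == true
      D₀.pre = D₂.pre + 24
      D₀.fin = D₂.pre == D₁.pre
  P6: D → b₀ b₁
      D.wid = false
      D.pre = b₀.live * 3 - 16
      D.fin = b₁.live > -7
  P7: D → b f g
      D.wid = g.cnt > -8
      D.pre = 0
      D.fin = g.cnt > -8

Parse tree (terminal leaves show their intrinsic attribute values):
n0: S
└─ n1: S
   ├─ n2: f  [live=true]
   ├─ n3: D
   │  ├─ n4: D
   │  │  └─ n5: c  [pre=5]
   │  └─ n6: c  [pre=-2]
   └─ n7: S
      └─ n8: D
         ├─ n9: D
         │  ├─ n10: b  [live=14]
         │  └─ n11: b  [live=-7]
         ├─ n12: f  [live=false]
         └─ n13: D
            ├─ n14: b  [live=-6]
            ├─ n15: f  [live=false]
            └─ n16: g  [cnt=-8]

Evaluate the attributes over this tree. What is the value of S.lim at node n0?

8

1. n2.live = true  [terminal]
2. n5.pre = 5  [terminal]
3. n4.wid = true  [c.pre > 4]
4. n4.pre = 29  [c.pre + 24]
5. n4.fin = true  [true]
6. n6.pre = -2  [terminal]
7. n3.wid = false  [c.pre > -2]
8. n3.pre = 21  [c.pre * -2 + 17]
9. n3.fin = true  [D₁.fin == true]
10. n10.live = 14  [terminal]
11. n11.live = -7  [terminal]
12. n9.wid = false  [false]
13. n9.pre = 26  [b₀.live * 3 - 16]
14. n9.fin = false  [b₁.live > -7]
15. n12.live = false  [terminal]
16. n14.live = -6  [terminal]
17. n15.live = false  [terminal]
18. n16.cnt = -8  [terminal]
19. n13.wid = false  [g.cnt > -8]
20. n13.pre = 0  [0]
21. n13.fin = false  [g.cnt > -8]
22. n8.wid = false  [D₂.wid == true]
23. n8.pre = 24  [D₂.pre + 24]
24. n8.fin = false  [D₂.pre == D₁.pre]
25. n7.lim = 14  [14]
26. n7.depth = false  [D.fin == true]
27. n7.fin = true  [true]
28. n1.lim = 25  [D.pre * -2 + 67]
29. n1.depth = true  [D.fin == true]
30. n1.fin = true  [S₁.lim == 14]
31. n0.lim = 8  [S₁.lim - 17]
32. n0.depth = false  [S₁.fin == false]
33. n0.fin = true  [S₁.lim > 24]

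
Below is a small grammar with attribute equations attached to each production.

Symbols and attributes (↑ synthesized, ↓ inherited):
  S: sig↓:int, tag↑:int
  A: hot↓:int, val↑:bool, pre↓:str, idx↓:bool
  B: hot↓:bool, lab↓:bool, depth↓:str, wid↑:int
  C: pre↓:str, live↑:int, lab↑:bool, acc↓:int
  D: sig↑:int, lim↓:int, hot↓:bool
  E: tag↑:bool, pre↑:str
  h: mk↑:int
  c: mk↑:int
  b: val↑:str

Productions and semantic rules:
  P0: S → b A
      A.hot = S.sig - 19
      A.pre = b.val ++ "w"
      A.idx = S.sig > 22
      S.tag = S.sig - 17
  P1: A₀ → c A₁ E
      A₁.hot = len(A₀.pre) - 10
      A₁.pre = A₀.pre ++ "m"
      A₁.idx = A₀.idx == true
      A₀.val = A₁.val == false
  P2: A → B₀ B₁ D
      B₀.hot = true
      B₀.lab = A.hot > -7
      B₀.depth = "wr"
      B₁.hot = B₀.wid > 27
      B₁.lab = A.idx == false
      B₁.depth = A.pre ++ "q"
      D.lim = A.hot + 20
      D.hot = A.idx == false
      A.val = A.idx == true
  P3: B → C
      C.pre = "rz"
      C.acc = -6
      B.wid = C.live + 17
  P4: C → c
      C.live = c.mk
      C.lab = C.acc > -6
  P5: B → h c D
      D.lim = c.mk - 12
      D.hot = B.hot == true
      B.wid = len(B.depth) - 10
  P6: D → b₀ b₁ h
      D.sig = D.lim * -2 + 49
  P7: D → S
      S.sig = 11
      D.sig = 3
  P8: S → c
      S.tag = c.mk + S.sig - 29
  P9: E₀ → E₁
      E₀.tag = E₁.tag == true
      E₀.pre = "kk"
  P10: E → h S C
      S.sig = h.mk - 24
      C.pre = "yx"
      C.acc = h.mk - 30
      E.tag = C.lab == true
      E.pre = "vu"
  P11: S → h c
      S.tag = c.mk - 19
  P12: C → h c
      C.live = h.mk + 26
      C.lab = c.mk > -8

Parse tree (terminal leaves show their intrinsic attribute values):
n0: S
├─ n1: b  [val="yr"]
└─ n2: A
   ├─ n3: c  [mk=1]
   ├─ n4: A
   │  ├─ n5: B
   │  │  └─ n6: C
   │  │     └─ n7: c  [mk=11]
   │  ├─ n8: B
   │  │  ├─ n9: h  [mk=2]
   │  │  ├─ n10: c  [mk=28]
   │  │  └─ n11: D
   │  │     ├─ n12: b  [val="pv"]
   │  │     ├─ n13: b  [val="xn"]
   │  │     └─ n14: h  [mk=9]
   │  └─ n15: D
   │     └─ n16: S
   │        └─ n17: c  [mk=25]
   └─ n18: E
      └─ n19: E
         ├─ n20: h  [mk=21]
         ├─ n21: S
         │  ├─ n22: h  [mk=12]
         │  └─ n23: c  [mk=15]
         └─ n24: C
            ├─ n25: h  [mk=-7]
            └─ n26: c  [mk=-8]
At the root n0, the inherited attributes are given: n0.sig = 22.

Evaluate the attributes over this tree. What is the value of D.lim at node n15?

13

1. n0.sig = 22  [given at root]
2. n1.val = "yr"  [terminal]
3. n2.hot = 3  [S.sig - 19]
4. n2.pre = "yrw"  [b.val ++ "w"]
5. n2.idx = false  [S.sig > 22]
6. n3.mk = 1  [terminal]
7. n4.hot = -7  [len(A₀.pre) - 10]
8. n4.pre = "yrwm"  [A₀.pre ++ "m"]
9. n4.idx = false  [A₀.idx == true]
10. n5.hot = true  [true]
11. n5.lab = false  [A.hot > -7]
12. n5.depth = "wr"  ["wr"]
13. n6.pre = "rz"  ["rz"]
14. n6.acc = -6  [-6]
15. n7.mk = 11  [terminal]
16. n6.live = 11  [c.mk]
17. n6.lab = false  [C.acc > -6]
18. n5.wid = 28  [C.live + 17]
19. n8.hot = true  [B₀.wid > 27]
20. n8.lab = true  [A.idx == false]
21. n8.depth = "yrwmq"  [A.pre ++ "q"]
22. n9.mk = 2  [terminal]
23. n10.mk = 28  [terminal]
24. n11.lim = 16  [c.mk - 12]
25. n11.hot = true  [B.hot == true]
26. n12.val = "pv"  [terminal]
27. n13.val = "xn"  [terminal]
28. n14.mk = 9  [terminal]
29. n11.sig = 17  [D.lim * -2 + 49]
30. n8.wid = -5  [len(B.depth) - 10]
31. n15.lim = 13  [A.hot + 20]
32. n15.hot = true  [A.idx == false]
33. n16.sig = 11  [11]
34. n17.mk = 25  [terminal]
35. n16.tag = 7  [c.mk + S.sig - 29]
36. n15.sig = 3  [3]
37. n4.val = false  [A.idx == true]
38. n20.mk = 21  [terminal]
39. n21.sig = -3  [h.mk - 24]
40. n22.mk = 12  [terminal]
41. n23.mk = 15  [terminal]
42. n21.tag = -4  [c.mk - 19]
43. n24.pre = "yx"  ["yx"]
44. n24.acc = -9  [h.mk - 30]
45. n25.mk = -7  [terminal]
46. n26.mk = -8  [terminal]
47. n24.live = 19  [h.mk + 26]
48. n24.lab = false  [c.mk > -8]
49. n19.tag = false  [C.lab == true]
50. n19.pre = "vu"  ["vu"]
51. n18.tag = false  [E₁.tag == true]
52. n18.pre = "kk"  ["kk"]
53. n2.val = true  [A₁.val == false]
54. n0.tag = 5  [S.sig - 17]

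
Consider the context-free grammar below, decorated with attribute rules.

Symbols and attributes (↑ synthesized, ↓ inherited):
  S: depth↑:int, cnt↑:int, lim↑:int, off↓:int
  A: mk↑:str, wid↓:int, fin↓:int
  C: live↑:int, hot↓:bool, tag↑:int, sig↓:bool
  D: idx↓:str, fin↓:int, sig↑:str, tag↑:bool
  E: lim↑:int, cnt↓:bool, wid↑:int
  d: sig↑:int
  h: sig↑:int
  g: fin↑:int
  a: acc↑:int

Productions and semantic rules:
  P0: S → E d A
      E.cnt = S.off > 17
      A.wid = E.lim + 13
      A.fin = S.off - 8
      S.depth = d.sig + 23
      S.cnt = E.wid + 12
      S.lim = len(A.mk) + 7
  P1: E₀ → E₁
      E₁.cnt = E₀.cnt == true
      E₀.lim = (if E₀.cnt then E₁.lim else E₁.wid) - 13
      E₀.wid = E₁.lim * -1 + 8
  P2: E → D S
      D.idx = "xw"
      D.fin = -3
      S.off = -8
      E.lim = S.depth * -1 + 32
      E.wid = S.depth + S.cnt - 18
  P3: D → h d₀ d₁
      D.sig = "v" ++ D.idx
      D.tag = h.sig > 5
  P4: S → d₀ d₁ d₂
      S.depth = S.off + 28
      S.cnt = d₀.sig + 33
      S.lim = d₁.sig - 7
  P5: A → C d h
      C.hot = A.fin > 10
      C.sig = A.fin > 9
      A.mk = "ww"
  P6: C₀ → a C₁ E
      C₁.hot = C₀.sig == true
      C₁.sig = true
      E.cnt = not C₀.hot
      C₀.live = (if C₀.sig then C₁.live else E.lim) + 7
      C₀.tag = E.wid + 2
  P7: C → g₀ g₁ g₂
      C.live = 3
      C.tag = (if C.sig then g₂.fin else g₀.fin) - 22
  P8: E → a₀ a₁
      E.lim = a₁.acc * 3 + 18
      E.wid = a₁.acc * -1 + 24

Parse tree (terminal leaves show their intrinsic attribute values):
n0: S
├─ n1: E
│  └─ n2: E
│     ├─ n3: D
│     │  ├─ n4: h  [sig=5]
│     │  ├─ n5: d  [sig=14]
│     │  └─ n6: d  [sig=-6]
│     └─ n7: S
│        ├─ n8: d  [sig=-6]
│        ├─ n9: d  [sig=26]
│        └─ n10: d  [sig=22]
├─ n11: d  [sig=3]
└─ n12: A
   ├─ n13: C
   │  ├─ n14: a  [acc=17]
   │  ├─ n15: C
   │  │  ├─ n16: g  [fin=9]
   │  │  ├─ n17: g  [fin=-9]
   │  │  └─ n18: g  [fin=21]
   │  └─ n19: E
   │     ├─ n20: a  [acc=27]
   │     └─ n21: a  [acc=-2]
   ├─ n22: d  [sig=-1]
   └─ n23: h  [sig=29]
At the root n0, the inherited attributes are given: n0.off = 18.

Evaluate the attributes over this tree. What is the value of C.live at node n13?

1. n0.off = 18  [given at root]
2. n1.cnt = true  [S.off > 17]
3. n2.cnt = true  [E₀.cnt == true]
4. n3.idx = "xw"  ["xw"]
5. n3.fin = -3  [-3]
6. n4.sig = 5  [terminal]
7. n5.sig = 14  [terminal]
8. n6.sig = -6  [terminal]
9. n3.sig = "vxw"  ["v" ++ D.idx]
10. n3.tag = false  [h.sig > 5]
11. n7.off = -8  [-8]
12. n8.sig = -6  [terminal]
13. n9.sig = 26  [terminal]
14. n10.sig = 22  [terminal]
15. n7.depth = 20  [S.off + 28]
16. n7.cnt = 27  [d₀.sig + 33]
17. n7.lim = 19  [d₁.sig - 7]
18. n2.lim = 12  [S.depth * -1 + 32]
19. n2.wid = 29  [S.depth + S.cnt - 18]
20. n1.lim = -1  [(if E₀.cnt then E₁.lim else E₁.wid) - 13]
21. n1.wid = -4  [E₁.lim * -1 + 8]
22. n11.sig = 3  [terminal]
23. n12.wid = 12  [E.lim + 13]
24. n12.fin = 10  [S.off - 8]
25. n13.hot = false  [A.fin > 10]
26. n13.sig = true  [A.fin > 9]
27. n14.acc = 17  [terminal]
28. n15.hot = true  [C₀.sig == true]
29. n15.sig = true  [true]
30. n16.fin = 9  [terminal]
31. n17.fin = -9  [terminal]
32. n18.fin = 21  [terminal]
33. n15.live = 3  [3]
34. n15.tag = -1  [(if C.sig then g₂.fin else g₀.fin) - 22]
35. n19.cnt = true  [not C₀.hot]
36. n20.acc = 27  [terminal]
37. n21.acc = -2  [terminal]
38. n19.lim = 12  [a₁.acc * 3 + 18]
39. n19.wid = 26  [a₁.acc * -1 + 24]
40. n13.live = 10  [(if C₀.sig then C₁.live else E.lim) + 7]
41. n13.tag = 28  [E.wid + 2]
42. n22.sig = -1  [terminal]
43. n23.sig = 29  [terminal]
44. n12.mk = "ww"  ["ww"]
45. n0.depth = 26  [d.sig + 23]
46. n0.cnt = 8  [E.wid + 12]
47. n0.lim = 9  [len(A.mk) + 7]

10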